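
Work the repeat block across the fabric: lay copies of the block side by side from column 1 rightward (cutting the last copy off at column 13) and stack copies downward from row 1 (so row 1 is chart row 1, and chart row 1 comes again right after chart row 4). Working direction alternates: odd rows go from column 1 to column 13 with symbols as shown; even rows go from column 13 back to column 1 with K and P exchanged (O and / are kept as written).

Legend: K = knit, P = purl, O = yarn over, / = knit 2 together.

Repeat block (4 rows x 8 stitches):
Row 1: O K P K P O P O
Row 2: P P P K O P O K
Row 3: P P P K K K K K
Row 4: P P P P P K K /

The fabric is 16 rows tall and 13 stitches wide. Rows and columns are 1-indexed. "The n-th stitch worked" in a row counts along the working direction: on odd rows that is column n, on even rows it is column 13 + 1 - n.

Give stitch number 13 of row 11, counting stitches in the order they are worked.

Stitch:
K

Derivation:
Row 11: (11-1) mod 4 = 2, so use chart row 3. Odd row -> RS.
Chart row 3 tiled across columns 1-13: P P P K K K K K P P P K K
Right side: take the tiled row as-is (worked left to right from column 1).
Stitch 13 in working order -> K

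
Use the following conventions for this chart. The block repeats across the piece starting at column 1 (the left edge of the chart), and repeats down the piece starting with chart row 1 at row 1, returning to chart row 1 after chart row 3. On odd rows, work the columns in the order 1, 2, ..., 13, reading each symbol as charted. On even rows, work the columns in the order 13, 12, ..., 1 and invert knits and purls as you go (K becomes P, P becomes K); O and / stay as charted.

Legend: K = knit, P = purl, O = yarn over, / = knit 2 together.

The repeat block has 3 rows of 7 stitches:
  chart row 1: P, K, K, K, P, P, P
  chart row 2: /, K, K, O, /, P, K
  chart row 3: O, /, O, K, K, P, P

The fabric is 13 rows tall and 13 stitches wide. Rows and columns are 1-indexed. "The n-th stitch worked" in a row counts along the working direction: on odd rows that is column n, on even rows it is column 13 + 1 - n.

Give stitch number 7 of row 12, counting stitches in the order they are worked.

== STITCH ==
K

Derivation:
Row 12 uses chart row ((12-1) mod 3)+1 = 3. Row 12 is even, so WS.
Chart row 3 tiled across columns 1-13: O / O K K P P O / O K K P
Wrong side: read the tiled row from column 13 down to 1 and exchange K with P (leave O, /).
Row 12 as worked: K P P O / O K K P P O / O
Counting 7 along the worked row gives K.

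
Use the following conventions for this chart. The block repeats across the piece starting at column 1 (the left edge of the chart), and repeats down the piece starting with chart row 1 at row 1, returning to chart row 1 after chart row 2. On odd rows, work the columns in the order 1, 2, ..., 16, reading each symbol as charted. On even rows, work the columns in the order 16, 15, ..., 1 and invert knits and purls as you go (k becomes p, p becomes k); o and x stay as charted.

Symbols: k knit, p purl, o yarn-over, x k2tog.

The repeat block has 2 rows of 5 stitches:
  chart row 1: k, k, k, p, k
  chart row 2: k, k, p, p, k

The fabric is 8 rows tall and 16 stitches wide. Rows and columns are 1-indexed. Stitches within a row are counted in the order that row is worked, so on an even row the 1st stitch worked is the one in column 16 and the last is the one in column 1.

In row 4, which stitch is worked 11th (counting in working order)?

For row 4: chart row = ((4-1) mod 2) + 1 = 2; this is a WS (even) row.
Chart row 2 tiled across columns 1-16: k k p p k k k p p k k k p p k k
WS: work from column 16 back to column 1 (reverse the tiled row), swapping k<->p (o and x unchanged).
Row 4 as worked: p p k k p p p k k p p p k k p p
The 11th stitch worked is p.

== STITCH ==
p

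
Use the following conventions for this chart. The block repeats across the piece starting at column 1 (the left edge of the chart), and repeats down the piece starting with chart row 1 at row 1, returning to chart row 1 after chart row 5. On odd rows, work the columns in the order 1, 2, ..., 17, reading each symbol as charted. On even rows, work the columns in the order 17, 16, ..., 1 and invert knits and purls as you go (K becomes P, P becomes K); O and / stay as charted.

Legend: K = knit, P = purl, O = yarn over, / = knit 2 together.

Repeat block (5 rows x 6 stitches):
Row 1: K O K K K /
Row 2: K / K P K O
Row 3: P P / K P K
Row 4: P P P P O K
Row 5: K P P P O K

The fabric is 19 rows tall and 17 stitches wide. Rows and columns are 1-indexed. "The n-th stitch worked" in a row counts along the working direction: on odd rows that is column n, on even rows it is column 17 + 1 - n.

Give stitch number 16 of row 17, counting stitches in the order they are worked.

== STITCH ==
P

Derivation:
Row 17: (17-1) mod 5 = 1, so use chart row 2. Odd row -> RS.
Chart row 2 tiled across columns 1-17: K / K P K O K / K P K O K / K P K
RS row: no reversal, no swap; stitch n worked = column n.
Stitch 16 in working order -> P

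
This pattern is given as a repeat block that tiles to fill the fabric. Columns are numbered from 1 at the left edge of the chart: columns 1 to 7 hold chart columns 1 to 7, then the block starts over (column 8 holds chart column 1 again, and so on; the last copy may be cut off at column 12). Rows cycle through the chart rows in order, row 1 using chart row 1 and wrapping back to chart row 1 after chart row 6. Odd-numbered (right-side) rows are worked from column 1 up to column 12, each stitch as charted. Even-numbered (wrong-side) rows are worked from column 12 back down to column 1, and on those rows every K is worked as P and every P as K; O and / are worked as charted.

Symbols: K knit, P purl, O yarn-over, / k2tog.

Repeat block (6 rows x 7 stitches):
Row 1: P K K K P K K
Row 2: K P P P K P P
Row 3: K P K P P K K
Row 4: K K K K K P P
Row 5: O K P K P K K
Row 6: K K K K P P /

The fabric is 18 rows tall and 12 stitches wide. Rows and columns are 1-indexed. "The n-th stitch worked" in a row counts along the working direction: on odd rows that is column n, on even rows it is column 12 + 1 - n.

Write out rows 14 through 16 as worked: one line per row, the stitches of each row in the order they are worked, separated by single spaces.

Rows as worked:
P K K K P K K P K K K P
K P K P P K K K P K P P
P P P P P K K P P P P P

Derivation:
Row 14: chart row 2, WS - tiled (columns 1-12): K P P P K P P K P P P K; work from column 12 back to 1 with K<->P swapped.
Row 15: chart row 3, RS - tile across columns 1-12 and work as-is.
Row 16: chart row 4, WS - tiled (columns 1-12): K K K K K P P K K K K K; work from column 12 back to 1 with K<->P swapped.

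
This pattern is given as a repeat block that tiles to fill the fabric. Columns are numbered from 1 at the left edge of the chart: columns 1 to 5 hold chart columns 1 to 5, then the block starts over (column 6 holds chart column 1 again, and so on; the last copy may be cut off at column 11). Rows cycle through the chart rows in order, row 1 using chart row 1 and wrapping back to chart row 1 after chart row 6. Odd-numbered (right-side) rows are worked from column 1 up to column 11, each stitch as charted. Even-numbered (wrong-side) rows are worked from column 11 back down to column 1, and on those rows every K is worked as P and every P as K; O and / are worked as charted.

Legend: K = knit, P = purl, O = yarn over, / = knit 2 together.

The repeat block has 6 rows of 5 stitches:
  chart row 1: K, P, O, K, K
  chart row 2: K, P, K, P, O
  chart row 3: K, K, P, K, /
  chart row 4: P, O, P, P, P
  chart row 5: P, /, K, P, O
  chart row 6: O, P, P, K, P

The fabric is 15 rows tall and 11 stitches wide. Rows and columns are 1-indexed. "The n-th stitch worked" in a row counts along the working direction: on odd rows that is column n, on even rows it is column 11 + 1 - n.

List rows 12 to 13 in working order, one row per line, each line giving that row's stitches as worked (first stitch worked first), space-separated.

Row 12: chart row 6, WS - tiled (columns 1-11): O P P K P O P P K P O; work from column 11 back to 1 with K<->P swapped.
Row 13: chart row 1, RS - tile across columns 1-11 and work as-is.

== ROWS AS WORKED ==
O K P K K O K P K K O
K P O K K K P O K K K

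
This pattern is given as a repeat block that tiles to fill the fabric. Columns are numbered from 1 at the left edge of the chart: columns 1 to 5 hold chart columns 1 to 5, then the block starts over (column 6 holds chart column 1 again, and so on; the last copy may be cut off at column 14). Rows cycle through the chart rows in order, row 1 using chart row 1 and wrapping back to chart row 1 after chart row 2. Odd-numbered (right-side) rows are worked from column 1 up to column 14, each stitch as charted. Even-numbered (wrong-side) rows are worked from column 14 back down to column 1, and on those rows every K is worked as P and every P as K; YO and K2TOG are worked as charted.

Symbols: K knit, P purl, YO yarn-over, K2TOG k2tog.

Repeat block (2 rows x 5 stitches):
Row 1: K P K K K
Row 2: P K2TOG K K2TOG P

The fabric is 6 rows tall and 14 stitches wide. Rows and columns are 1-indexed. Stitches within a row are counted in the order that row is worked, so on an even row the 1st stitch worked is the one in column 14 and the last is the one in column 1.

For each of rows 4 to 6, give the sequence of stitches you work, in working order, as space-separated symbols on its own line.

Rows as worked:
K2TOG P K2TOG K K K2TOG P K2TOG K K K2TOG P K2TOG K
K P K K K K P K K K K P K K
K2TOG P K2TOG K K K2TOG P K2TOG K K K2TOG P K2TOG K

Derivation:
Row 4: chart row 2, WS - tiled (columns 1-14): P K2TOG K K2TOG P P K2TOG K K2TOG P P K2TOG K K2TOG; work from column 14 back to 1 with K<->P swapped.
Row 5: chart row 1, RS - tile across columns 1-14 and work as-is.
Row 6: chart row 2, WS - tiled (columns 1-14): P K2TOG K K2TOG P P K2TOG K K2TOG P P K2TOG K K2TOG; work from column 14 back to 1 with K<->P swapped.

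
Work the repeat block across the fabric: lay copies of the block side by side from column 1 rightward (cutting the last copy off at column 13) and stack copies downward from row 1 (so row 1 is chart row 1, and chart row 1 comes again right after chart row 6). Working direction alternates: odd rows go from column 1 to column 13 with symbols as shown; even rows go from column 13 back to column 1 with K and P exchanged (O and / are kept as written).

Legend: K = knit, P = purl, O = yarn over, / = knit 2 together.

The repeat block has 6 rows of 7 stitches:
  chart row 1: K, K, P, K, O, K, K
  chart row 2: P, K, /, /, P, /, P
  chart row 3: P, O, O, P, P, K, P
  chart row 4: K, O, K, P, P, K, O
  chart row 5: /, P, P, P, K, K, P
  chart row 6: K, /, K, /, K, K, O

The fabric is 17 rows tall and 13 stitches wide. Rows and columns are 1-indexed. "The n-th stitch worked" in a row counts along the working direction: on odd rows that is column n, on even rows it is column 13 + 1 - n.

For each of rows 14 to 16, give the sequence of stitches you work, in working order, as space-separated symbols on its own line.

Rows as worked:
/ K / / P K K / K / / P K
P O O P P K P P O O P P K
P K K P O P O P K K P O P

Derivation:
Row 14: chart row 2, WS - tiled (columns 1-13): P K / / P / P P K / / P /; work from column 13 back to 1 with K<->P swapped.
Row 15: chart row 3, RS - tile across columns 1-13 and work as-is.
Row 16: chart row 4, WS - tiled (columns 1-13): K O K P P K O K O K P P K; work from column 13 back to 1 with K<->P swapped.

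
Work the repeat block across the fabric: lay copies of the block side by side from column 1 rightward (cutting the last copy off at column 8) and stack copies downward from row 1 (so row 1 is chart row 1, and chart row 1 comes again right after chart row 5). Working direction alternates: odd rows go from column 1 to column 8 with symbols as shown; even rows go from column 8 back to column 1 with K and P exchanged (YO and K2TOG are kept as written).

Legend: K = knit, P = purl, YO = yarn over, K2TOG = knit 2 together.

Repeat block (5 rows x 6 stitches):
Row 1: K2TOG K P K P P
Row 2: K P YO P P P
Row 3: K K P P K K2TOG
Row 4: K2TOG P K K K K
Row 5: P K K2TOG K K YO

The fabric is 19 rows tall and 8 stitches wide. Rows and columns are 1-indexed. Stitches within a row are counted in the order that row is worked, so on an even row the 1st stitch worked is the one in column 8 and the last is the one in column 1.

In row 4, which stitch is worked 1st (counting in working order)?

For row 4: chart row = ((4-1) mod 5) + 1 = 4; this is a WS (even) row.
Chart row 4 tiled across columns 1-8: K2TOG P K K K K K2TOG P
WS: work from column 8 back to column 1 (reverse the tiled row), swapping K<->P (YO and K2TOG unchanged).
Row 4 as worked: K K2TOG P P P P K K2TOG
The 1st stitch worked is K.

== STITCH ==
K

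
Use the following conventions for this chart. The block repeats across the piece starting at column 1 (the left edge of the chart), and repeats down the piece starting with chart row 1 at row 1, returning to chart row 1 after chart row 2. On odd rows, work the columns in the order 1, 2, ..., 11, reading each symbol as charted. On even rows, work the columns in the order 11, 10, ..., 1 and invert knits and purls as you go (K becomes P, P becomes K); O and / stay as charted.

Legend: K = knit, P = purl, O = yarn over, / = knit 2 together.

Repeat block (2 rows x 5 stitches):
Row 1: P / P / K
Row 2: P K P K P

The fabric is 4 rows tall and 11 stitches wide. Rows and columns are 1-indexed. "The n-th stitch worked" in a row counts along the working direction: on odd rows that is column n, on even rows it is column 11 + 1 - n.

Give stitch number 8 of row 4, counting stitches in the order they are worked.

== STITCH ==
P

Derivation:
Row 4 uses chart row ((4-1) mod 2)+1 = 2. Row 4 is even, so WS.
Chart row 2 tiled across columns 1-11: P K P K P P K P K P P
WS row: flip the tiled sequence (start at column 11) and apply K<->P; O and / stay.
Row 4 as worked: K K P K P K K P K P K
The 8th stitch worked is P.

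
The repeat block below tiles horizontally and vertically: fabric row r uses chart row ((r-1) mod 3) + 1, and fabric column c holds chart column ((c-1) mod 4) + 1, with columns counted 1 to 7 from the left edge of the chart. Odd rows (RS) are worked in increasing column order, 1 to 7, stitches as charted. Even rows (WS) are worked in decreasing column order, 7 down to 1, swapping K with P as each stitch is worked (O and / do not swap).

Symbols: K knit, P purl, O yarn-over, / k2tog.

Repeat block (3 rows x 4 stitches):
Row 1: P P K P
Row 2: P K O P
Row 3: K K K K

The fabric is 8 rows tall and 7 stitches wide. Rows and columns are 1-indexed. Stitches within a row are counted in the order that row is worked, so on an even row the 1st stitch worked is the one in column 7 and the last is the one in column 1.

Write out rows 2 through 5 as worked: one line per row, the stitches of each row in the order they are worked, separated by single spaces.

Result:
O P K K O P K
K K K K K K K
P K K K P K K
P K O P P K O

Derivation:
Row 2: chart row 2, WS - tiled (columns 1-7): P K O P P K O; work from column 7 back to 1 with K<->P swapped.
Row 3: chart row 3, RS - tile across columns 1-7 and work as-is.
Row 4: chart row 1, WS - tiled (columns 1-7): P P K P P P K; work from column 7 back to 1 with K<->P swapped.
Row 5: chart row 2, RS - tile across columns 1-7 and work as-is.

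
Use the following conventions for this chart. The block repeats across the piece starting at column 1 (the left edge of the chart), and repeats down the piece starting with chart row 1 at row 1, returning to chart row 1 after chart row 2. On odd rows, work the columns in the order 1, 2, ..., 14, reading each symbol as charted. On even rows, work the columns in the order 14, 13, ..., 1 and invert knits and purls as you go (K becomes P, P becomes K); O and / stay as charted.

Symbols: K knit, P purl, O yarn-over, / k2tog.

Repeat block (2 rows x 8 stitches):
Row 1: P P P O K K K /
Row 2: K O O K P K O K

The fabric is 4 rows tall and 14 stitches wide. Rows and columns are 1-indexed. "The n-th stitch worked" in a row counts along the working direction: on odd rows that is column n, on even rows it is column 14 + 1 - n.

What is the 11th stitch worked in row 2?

For row 2: chart row = ((2-1) mod 2) + 1 = 2; this is a WS (even) row.
Chart row 2 tiled across columns 1-14: K O O K P K O K K O O K P K
Wrong side: read the tiled row from column 14 down to 1 and exchange K with P (leave O, /).
Row 2 as worked: P K P O O P P O P K P O O P
The 11th stitch worked is P.

Result:
P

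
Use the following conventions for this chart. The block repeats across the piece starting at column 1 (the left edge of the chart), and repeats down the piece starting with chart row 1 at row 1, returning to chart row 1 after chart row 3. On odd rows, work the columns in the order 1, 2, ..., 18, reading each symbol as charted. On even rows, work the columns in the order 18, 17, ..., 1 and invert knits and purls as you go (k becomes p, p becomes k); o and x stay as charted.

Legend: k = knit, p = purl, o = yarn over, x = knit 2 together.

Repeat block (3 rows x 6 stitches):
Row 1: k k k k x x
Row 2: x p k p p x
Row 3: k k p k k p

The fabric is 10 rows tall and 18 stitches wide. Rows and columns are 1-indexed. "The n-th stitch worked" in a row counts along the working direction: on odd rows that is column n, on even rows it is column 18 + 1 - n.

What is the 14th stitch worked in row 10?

For row 10: chart row = ((10-1) mod 3) + 1 = 1; this is a WS (even) row.
Chart row 1 tiled across columns 1-18: k k k k x x k k k k x x k k k k x x
WS: work from column 18 back to column 1 (reverse the tiled row), swapping k<->p (o and x unchanged).
Row 10 as worked: x x p p p p x x p p p p x x p p p p
The 14th stitch worked is x.

== STITCH ==
x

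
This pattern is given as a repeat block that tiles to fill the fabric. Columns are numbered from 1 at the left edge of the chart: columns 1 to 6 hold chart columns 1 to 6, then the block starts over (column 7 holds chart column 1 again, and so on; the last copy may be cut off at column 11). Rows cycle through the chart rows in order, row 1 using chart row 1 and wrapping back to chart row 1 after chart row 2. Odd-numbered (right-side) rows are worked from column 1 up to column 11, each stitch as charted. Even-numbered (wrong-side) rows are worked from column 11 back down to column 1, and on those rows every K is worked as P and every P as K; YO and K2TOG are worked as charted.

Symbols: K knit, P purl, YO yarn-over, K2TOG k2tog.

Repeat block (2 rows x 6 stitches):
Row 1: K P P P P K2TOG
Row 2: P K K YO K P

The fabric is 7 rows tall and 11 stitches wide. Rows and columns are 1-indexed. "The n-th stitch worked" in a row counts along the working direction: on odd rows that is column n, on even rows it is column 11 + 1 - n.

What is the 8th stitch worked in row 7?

For row 7: chart row = ((7-1) mod 2) + 1 = 1; this is a RS (odd) row.
Chart row 1 tiled across columns 1-11: K P P P P K2TOG K P P P P
RS row: no reversal, no swap; stitch n worked = column n.
The 8th stitch worked is P.

Result:
P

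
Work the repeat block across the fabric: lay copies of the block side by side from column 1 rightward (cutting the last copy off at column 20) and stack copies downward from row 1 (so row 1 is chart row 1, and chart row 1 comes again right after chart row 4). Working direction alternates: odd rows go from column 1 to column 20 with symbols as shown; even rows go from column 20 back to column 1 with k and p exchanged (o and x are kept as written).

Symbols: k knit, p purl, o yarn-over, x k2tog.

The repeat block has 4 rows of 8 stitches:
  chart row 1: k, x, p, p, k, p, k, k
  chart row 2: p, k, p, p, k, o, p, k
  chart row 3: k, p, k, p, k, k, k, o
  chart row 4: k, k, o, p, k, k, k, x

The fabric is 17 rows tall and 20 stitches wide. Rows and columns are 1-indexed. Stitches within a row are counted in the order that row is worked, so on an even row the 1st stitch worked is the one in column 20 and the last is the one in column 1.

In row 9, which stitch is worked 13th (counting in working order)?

For row 9: chart row = ((9-1) mod 4) + 1 = 1; this is a RS (odd) row.
Chart row 1 tiled across columns 1-20: k x p p k p k k k x p p k p k k k x p p
Right side: take the tiled row as-is (worked left to right from column 1).
Stitch 13 in working order -> k

Stitch:
k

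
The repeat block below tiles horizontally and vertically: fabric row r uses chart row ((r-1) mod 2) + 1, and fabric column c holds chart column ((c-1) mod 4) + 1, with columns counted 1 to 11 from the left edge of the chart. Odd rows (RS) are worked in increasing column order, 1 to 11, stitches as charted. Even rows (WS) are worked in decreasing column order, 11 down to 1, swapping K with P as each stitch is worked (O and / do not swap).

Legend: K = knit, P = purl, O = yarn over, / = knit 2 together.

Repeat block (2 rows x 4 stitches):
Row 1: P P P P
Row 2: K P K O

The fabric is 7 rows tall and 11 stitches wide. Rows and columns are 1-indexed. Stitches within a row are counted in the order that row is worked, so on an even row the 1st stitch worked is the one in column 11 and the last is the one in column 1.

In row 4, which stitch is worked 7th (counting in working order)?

For row 4: chart row = ((4-1) mod 2) + 1 = 2; this is a WS (even) row.
Chart row 2 tiled across columns 1-11: K P K O K P K O K P K
WS row: flip the tiled sequence (start at column 11) and apply K<->P; O and / stay.
Row 4 as worked: P K P O P K P O P K P
Stitch 7 in working order -> P

== STITCH ==
P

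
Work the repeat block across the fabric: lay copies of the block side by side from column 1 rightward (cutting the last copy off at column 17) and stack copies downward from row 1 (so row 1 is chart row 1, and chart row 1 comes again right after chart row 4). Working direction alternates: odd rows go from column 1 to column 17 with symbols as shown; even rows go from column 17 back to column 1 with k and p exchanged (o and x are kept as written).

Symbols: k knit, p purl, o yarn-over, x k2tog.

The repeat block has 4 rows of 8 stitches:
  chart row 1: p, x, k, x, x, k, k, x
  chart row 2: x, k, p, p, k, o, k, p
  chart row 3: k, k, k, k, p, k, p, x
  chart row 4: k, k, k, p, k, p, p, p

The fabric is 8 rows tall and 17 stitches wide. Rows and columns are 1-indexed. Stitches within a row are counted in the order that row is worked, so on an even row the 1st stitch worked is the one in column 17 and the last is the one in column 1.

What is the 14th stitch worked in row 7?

== STITCH ==
k

Derivation:
Row 7 uses chart row ((7-1) mod 4)+1 = 3. Row 7 is odd, so RS.
Chart row 3 tiled across columns 1-17: k k k k p k p x k k k k p k p x k
RS row: no reversal, no swap; stitch n worked = column n.
Counting 14 along the worked row gives k.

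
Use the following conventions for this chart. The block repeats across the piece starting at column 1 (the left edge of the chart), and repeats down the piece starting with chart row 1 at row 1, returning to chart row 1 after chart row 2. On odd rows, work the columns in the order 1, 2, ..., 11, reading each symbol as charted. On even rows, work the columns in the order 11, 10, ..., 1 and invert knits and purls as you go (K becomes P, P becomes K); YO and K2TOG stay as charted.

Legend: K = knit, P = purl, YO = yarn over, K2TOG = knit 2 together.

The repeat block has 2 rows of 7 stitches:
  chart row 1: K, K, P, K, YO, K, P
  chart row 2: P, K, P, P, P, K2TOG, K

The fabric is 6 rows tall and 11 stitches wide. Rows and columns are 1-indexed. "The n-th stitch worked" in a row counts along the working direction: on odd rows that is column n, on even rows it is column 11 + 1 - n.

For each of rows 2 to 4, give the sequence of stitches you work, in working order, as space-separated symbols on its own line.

Rows as worked:
K K P K P K2TOG K K K P K
K K P K YO K P K K P K
K K P K P K2TOG K K K P K

Derivation:
Row 2: chart row 2, WS - tiled (columns 1-11): P K P P P K2TOG K P K P P; work from column 11 back to 1 with K<->P swapped.
Row 3: chart row 1, RS - tile across columns 1-11 and work as-is.
Row 4: chart row 2, WS - tiled (columns 1-11): P K P P P K2TOG K P K P P; work from column 11 back to 1 with K<->P swapped.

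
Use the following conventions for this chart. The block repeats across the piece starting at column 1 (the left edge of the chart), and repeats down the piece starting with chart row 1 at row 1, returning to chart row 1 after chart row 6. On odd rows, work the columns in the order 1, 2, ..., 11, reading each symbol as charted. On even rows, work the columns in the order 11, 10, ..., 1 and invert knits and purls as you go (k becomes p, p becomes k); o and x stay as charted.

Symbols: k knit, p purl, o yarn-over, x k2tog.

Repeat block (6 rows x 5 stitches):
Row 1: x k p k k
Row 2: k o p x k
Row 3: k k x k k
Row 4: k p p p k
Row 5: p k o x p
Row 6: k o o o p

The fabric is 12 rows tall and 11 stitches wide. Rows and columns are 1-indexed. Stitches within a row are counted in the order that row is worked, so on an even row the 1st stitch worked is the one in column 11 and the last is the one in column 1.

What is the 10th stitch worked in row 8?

Stitch:
o

Derivation:
Row 8 uses chart row ((8-1) mod 6)+1 = 2. Row 8 is even, so WS.
Chart row 2 tiled across columns 1-11: k o p x k k o p x k k
Wrong side: read the tiled row from column 11 down to 1 and exchange k with p (leave o, x).
Row 8 as worked: p p x k o p p x k o p
Counting 10 along the worked row gives o.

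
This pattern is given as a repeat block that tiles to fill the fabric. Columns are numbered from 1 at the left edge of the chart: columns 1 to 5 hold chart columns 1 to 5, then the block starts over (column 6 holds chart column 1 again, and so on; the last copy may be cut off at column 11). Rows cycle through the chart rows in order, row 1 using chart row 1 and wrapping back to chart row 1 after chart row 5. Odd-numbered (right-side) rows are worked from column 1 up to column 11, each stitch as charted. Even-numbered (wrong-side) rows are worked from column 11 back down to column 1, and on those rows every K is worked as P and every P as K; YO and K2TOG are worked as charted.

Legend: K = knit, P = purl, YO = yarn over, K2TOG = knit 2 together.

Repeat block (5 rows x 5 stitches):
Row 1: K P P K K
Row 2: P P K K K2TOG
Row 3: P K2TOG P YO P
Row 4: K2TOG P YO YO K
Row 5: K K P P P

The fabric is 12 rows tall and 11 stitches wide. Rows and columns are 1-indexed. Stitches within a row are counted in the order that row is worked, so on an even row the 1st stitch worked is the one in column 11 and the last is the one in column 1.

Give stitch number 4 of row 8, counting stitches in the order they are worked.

== STITCH ==
K

Derivation:
For row 8: chart row = ((8-1) mod 5) + 1 = 3; this is a WS (even) row.
Chart row 3 tiled across columns 1-11: P K2TOG P YO P P K2TOG P YO P P
WS: work from column 11 back to column 1 (reverse the tiled row), swapping K<->P (YO and K2TOG unchanged).
Row 8 as worked: K K YO K K2TOG K K YO K K2TOG K
Counting 4 along the worked row gives K.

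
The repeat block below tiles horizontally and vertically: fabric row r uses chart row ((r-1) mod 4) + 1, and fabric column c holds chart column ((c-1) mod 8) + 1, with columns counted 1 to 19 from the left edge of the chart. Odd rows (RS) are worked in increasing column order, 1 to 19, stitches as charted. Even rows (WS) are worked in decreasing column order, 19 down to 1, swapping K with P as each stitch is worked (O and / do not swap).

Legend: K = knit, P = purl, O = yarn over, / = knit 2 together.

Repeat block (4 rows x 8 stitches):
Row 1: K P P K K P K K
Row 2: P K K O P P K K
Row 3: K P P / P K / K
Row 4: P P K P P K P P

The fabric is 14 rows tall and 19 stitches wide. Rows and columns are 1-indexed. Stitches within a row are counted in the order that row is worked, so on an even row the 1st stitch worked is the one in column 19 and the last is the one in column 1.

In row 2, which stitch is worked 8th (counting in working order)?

Row 2: (2-1) mod 4 = 1, so use chart row 2. Even row -> WS.
Chart row 2 tiled across columns 1-19: P K K O P P K K P K K O P P K K P K K
WS row: flip the tiled sequence (start at column 19) and apply K<->P; O and / stay.
Row 2 as worked: P P K P P K K O P P K P P K K O P P K
The 8th stitch worked is O.

== STITCH ==
O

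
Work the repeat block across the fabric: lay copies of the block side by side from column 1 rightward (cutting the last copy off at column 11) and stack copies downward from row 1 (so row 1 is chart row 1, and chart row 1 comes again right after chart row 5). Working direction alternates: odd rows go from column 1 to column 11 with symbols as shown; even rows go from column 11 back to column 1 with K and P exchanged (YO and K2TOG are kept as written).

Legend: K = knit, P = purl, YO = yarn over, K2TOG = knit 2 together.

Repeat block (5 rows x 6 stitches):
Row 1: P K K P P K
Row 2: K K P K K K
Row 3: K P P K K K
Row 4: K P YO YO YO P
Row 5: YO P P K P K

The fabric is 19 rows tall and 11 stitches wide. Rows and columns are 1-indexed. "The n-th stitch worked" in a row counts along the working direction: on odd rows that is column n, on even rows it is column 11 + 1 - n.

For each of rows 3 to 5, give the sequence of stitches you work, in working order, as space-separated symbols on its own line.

Result:
K P P K K K K P P K K
YO YO YO K P K YO YO YO K P
YO P P K P K YO P P K P

Derivation:
Row 3: chart row 3, RS - tile across columns 1-11 and work as-is.
Row 4: chart row 4, WS - tiled (columns 1-11): K P YO YO YO P K P YO YO YO; work from column 11 back to 1 with K<->P swapped.
Row 5: chart row 5, RS - tile across columns 1-11 and work as-is.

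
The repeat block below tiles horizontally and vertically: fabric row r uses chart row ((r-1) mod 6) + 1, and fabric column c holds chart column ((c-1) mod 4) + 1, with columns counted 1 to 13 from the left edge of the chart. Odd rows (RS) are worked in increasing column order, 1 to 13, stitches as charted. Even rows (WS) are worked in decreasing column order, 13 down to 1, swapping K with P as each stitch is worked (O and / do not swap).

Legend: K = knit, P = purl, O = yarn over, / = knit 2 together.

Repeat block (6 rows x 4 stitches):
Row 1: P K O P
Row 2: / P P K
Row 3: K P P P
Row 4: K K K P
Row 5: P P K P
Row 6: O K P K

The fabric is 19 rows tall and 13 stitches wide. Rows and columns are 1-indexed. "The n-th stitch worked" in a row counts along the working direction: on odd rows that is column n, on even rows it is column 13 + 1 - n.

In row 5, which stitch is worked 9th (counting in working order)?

For row 5: chart row = ((5-1) mod 6) + 1 = 5; this is a RS (odd) row.
Chart row 5 tiled across columns 1-13: P P K P P P K P P P K P P
RS: work column 1 to column 13, symbols as charted — the tiled row is the row as worked.
Counting 9 along the worked row gives P.

== STITCH ==
P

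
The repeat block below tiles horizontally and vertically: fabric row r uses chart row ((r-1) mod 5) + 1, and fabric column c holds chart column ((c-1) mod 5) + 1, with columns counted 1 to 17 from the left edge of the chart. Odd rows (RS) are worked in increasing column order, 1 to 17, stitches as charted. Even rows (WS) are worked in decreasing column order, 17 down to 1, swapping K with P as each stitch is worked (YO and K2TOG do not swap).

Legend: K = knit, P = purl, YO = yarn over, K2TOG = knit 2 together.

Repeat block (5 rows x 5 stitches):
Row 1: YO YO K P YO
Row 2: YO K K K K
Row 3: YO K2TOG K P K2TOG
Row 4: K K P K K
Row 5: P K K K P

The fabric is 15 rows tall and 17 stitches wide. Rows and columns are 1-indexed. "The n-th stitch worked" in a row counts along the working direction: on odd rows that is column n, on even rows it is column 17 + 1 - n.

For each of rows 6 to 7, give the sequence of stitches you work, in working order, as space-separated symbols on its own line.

Row 6: chart row 1, WS - tiled (columns 1-17): YO YO K P YO YO YO K P YO YO YO K P YO YO YO; work from column 17 back to 1 with K<->P swapped.
Row 7: chart row 2, RS - tile across columns 1-17 and work as-is.

== ROWS AS WORKED ==
YO YO YO K P YO YO YO K P YO YO YO K P YO YO
YO K K K K YO K K K K YO K K K K YO K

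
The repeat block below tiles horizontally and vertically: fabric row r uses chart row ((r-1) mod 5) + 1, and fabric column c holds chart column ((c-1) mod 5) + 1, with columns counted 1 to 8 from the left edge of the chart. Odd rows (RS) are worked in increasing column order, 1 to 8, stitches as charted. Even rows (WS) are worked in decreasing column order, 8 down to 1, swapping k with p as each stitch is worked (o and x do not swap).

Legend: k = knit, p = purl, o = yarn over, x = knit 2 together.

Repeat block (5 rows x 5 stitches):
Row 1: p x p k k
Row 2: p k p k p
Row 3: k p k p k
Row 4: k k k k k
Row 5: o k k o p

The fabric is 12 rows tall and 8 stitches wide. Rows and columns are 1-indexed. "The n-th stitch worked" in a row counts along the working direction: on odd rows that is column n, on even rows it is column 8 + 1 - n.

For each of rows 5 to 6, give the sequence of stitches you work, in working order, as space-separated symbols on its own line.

== ROWS AS WORKED ==
o k k o p o k k
k x k p p k x k

Derivation:
Row 5: chart row 5, RS - tile across columns 1-8 and work as-is.
Row 6: chart row 1, WS - tiled (columns 1-8): p x p k k p x p; work from column 8 back to 1 with k<->p swapped.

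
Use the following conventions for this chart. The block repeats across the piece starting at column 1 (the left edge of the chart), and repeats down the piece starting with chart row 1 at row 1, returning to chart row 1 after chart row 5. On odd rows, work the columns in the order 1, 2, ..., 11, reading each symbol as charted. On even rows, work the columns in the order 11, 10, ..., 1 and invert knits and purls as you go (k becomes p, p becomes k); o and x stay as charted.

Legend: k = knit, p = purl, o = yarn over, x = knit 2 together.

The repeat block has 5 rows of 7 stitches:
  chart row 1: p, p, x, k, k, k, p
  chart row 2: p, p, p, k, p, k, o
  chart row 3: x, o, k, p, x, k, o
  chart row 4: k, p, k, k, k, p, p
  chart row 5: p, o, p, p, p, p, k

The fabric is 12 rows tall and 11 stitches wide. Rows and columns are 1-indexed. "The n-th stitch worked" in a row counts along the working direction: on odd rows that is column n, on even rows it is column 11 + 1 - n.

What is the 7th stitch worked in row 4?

Row 4: (4-1) mod 5 = 3, so use chart row 4. Even row -> WS.
Chart row 4 tiled across columns 1-11: k p k k k p p k p k k
Wrong side: read the tiled row from column 11 down to 1 and exchange k with p (leave o, x).
Row 4 as worked: p p k p k k p p p k p
The 7th stitch worked is p.

== STITCH ==
p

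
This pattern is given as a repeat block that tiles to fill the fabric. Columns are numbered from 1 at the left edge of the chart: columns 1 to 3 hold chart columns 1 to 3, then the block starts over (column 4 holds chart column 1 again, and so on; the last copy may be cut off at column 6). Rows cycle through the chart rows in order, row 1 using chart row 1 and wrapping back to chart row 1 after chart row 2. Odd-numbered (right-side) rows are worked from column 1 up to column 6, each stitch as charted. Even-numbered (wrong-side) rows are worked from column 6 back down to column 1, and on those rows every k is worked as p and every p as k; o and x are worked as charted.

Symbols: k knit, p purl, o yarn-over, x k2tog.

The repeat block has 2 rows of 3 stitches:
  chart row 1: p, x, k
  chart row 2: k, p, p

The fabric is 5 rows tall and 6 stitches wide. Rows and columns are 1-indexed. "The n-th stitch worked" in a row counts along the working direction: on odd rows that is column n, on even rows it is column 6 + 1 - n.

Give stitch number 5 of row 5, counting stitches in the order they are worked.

For row 5: chart row = ((5-1) mod 2) + 1 = 1; this is a RS (odd) row.
Chart row 1 tiled across columns 1-6: p x k p x k
RS: work column 1 to column 6, symbols as charted — the tiled row is the row as worked.
Counting 5 along the worked row gives x.

Result:
x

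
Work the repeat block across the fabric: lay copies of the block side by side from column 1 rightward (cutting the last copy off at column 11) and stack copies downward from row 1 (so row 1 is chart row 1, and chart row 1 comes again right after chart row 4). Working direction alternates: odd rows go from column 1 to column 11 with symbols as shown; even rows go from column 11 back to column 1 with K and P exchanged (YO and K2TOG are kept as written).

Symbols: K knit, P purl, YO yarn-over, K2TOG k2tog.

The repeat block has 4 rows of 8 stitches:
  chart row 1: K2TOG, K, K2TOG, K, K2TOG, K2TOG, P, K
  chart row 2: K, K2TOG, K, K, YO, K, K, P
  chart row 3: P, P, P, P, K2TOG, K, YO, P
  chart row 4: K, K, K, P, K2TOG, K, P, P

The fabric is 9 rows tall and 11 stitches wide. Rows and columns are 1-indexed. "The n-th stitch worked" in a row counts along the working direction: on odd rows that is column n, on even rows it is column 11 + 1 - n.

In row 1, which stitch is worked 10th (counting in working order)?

For row 1: chart row = ((1-1) mod 4) + 1 = 1; this is a RS (odd) row.
Chart row 1 tiled across columns 1-11: K2TOG K K2TOG K K2TOG K2TOG P K K2TOG K K2TOG
RS: work column 1 to column 11, symbols as charted — the tiled row is the row as worked.
The 10th stitch worked is K.

== STITCH ==
K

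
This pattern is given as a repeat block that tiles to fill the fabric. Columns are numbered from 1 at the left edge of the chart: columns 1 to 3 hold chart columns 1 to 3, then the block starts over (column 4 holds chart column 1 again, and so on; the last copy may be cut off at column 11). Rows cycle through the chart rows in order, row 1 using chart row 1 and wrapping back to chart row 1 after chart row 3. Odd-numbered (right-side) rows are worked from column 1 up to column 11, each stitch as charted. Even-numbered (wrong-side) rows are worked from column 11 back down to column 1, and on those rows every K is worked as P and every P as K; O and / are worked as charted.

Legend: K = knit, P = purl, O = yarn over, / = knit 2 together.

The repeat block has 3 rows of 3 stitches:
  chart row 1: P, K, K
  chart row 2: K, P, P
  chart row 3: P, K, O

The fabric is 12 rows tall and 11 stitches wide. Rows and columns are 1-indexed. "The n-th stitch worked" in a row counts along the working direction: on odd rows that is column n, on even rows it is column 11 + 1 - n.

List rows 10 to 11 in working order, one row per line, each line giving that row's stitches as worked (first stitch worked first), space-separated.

== ROWS AS WORKED ==
P K P P K P P K P P K
K P P K P P K P P K P

Derivation:
Row 10: chart row 1, WS - tiled (columns 1-11): P K K P K K P K K P K; work from column 11 back to 1 with K<->P swapped.
Row 11: chart row 2, RS - tile across columns 1-11 and work as-is.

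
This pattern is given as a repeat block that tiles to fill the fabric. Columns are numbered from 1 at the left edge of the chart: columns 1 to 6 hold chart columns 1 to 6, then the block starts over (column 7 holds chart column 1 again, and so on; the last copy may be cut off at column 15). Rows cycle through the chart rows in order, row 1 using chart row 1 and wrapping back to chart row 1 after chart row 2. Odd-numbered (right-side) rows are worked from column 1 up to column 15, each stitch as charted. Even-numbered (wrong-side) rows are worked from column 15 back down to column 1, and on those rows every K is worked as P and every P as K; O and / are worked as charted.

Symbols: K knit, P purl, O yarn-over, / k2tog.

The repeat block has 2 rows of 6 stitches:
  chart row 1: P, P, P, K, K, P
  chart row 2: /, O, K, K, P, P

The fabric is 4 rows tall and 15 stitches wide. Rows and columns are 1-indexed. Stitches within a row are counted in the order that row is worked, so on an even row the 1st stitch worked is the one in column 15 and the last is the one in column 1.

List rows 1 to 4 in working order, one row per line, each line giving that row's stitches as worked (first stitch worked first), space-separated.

Row 1: chart row 1, RS - tile across columns 1-15 and work as-is.
Row 2: chart row 2, WS - tiled (columns 1-15): / O K K P P / O K K P P / O K; work from column 15 back to 1 with K<->P swapped.
Row 3: chart row 1, RS - tile across columns 1-15 and work as-is.
Row 4: chart row 2, WS - tiled (columns 1-15): / O K K P P / O K K P P / O K; work from column 15 back to 1 with K<->P swapped.

Rows as worked:
P P P K K P P P P K K P P P P
P O / K K P P O / K K P P O /
P P P K K P P P P K K P P P P
P O / K K P P O / K K P P O /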